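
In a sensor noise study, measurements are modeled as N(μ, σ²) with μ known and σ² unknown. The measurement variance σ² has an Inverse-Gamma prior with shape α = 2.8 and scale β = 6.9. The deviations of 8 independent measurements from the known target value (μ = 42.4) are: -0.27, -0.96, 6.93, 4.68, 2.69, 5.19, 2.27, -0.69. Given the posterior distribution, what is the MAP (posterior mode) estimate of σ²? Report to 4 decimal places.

With known mean μ and an Inverse-Gamma(α, β) prior on σ², the Normal likelihood is conjugate: posterior is Inv-Gamma(α + n/2, β + Σ(xᵢ−μ)²/2).
Σ(xᵢ−μ)² = (-0.27)² + (-0.96)² + (6.93)² + (4.68)² + (2.69)² + (5.19)² + (2.27)² + (-0.69)² = 110.7230.
Posterior: Inv-Gamma(2.8 + 8/2, 6.9 + 110.7230/2) = Inv-Gamma(6.80, 62.26150).
Mode = β/(α+1) = 62.26150/7.80 = 7.9822.

7.9822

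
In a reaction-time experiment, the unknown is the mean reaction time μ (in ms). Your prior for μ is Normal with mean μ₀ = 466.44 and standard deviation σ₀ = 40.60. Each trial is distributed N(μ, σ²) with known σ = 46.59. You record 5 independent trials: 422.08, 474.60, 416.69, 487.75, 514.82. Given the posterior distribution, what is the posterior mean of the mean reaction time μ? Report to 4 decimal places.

463.8659

For Normal data with known variance σ², a Normal(μ₀, σ₀²) prior on μ is conjugate. Posterior precision = 1/σ₀² + n/σ²; posterior mean is the precision-weighted average of μ₀ and x̄.
Σxᵢ = 422.08 + 474.60 + 416.69 + 487.75 + 514.82 = 2315.94, so n·x̄ = 2315.94.
σ₀² = 40.60² = 1648.36, σ² = 46.59² = 2170.6281; σ² + n·σ₀² = 2170.6281 + 5·1648.36 = 10412.4281.
Posterior mean = (μ₀/σ₀² + n·x̄/σ²)/(1/σ₀² + n/σ²) = (σ²·μ₀ + σ₀²·n·x̄)/(σ² + n·σ₀²) = (2170.6281·466.44 + 1648.36·2315.94)/10412.4281 = 4829970.629364/10412.4281 = 463.8659.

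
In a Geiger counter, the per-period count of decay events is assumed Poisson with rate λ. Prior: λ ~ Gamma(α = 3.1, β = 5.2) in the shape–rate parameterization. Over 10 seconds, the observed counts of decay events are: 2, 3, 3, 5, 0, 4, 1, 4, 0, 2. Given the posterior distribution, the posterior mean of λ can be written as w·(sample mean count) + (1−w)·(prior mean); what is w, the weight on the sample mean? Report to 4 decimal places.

With a Gamma(shape α, rate β) prior, the Poisson likelihood is conjugate: the posterior is Gamma(α + ΣXᵢ, β + n).
Posterior mean = (α₀+S)/(β₀+n) = [n/(β₀+n)]·(S/n) + [β₀/(β₀+n)]·(α₀/β₀), so only n and β₀ enter the weight.
Weight on data w = n/(β₀+n) = 10/(5.2+10) = 10/15.2 = 0.6579.

0.6579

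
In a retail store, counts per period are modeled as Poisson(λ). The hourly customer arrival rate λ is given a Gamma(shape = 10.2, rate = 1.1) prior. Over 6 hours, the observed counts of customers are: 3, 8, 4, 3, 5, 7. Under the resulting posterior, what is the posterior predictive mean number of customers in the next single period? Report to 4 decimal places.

With a Gamma(shape α, rate β) prior, the Poisson likelihood is conjugate: the posterior is Gamma(α + ΣXᵢ, β + n).
Sum of counts S = 30 over n = 6 hours.
Posterior: Gamma(α+S, β+n) = Gamma(10.2+30, 1.1+6) = Gamma(40.2, 7.1).
The predictive distribution for one future period is NegBinom with mean α/β = 5.6620.

5.6620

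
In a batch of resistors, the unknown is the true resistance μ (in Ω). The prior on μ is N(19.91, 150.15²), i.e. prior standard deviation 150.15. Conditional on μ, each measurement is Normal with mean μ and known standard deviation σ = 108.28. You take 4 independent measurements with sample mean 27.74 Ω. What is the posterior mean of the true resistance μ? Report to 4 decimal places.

26.8391

For Normal data with known variance σ², a Normal(μ₀, σ₀²) prior on μ is conjugate. Posterior precision = 1/σ₀² + n/σ²; posterior mean is the precision-weighted average of μ₀ and x̄.
n·x̄ = 4·27.74 = 110.96.
σ₀² = 150.15² = 22545.0225, σ² = 108.28² = 11724.5584; σ² + n·σ₀² = 11724.5584 + 4·22545.0225 = 101904.6484.
Posterior mean = (μ₀/σ₀² + n·x̄/σ²)/(1/σ₀² + n/σ²) = (σ²·μ₀ + σ₀²·n·x̄)/(σ² + n·σ₀²) = (11724.5584·19.91 + 22545.0225·110.96)/101904.6484 = 2735031.654344/101904.6484 = 26.8391.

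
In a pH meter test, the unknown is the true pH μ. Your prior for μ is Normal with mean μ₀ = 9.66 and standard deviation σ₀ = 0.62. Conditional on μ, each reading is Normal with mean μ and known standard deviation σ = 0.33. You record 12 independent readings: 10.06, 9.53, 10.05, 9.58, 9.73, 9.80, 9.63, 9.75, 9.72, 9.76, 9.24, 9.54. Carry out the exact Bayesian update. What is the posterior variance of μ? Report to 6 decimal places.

For Normal data with known variance σ², a Normal(μ₀, σ₀²) prior on μ is conjugate. Posterior precision = 1/σ₀² + n/σ²; posterior mean is the precision-weighted average of μ₀ and x̄.
σ₀² = 0.62² = 0.3844, σ² = 0.33² = 0.1089; σ² + n·σ₀² = 0.1089 + 12·0.3844 = 4.7217.
Posterior precision = 1/σ₀² + n/σ² = 1/0.3844 + 12/0.1089 = (σ² + n·σ₀²)/(σ₀²σ²) = 4.7217/(0.3844·0.1089); posterior variance σₙ² = σ₀²σ²/(σ² + n·σ₀²) = 0.3844·0.1089/4.7217 = 0.008866.

0.008866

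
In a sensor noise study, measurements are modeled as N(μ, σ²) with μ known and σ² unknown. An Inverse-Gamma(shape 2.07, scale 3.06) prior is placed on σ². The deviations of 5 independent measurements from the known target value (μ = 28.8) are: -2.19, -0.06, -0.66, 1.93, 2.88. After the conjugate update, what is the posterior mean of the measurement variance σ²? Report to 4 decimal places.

With known mean μ and an Inverse-Gamma(α, β) prior on σ², the Normal likelihood is conjugate: posterior is Inv-Gamma(α + n/2, β + Σ(xᵢ−μ)²/2).
Σ(xᵢ−μ)² = (-2.19)² + (-0.06)² + (-0.66)² + (1.93)² + (2.88)² = 17.2546.
Posterior: Inv-Gamma(2.07 + 5/2, 3.06 + 17.2546/2) = Inv-Gamma(4.57, 11.68730).
E[σ²|data] = β/(α−1) = 11.68730/3.57 = 3.2738.

3.2738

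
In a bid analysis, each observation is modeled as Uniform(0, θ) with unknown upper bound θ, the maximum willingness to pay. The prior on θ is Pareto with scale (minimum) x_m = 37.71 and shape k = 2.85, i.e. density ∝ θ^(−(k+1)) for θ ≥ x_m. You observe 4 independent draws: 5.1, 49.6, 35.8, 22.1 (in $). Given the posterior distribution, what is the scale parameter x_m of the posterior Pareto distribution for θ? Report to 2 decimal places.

A Pareto(scale x_m, shape k) prior on the upper bound θ of Uniform(0, θ) is conjugate: posterior is Pareto(max(x_m, max xᵢ), k + n).
Sample maximum = 49.6; prior scale x_m = 37.71 → posterior scale = max = 49.60.
Posterior shape = 2.85 + 4 = 6.85.
Posterior scale x_m = 49.60.

49.60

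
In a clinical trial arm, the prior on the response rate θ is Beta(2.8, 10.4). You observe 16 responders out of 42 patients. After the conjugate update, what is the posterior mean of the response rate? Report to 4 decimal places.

The Beta prior is conjugate to a Binomial/Bernoulli likelihood; the update adds successes to α and failures to β.
Posterior: Beta(α+k, β+n−k) = Beta(2.8+16, 10.4+26) = Beta(18.8, 36.4).
Posterior mean = α/(α+β) = 18.8/55.2 = 0.3406.

0.3406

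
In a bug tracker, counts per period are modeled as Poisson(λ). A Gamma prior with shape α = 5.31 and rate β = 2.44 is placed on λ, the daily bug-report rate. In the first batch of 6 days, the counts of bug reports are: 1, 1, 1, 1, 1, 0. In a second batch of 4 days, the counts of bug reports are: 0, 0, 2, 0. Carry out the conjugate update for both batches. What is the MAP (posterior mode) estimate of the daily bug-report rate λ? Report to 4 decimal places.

0.9092

With a Gamma(shape α, rate β) prior, the Poisson likelihood is conjugate: the posterior is Gamma(α + ΣXᵢ, β + n).
Batch 1: sum of counts S = 5 over n = 6 days.
After batch 1: Gamma(α+S, β+n) = Gamma(5.31+5, 2.44+6) = Gamma(10.31, 8.44).
Batch 2: sum of counts S = 2 over n = 4 days.
After batch 2: Gamma(α+S, β+n) = Gamma(10.31+2, 8.44+4) = Gamma(12.31, 12.44).
Mode of Gamma(α,β) for α≥1 is (α−1)/β = 11.31/12.44 = 0.9092.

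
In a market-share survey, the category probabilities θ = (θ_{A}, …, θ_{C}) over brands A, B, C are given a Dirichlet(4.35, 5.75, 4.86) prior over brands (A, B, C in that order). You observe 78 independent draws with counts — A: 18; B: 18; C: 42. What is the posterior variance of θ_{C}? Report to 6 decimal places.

0.002661

The Dirichlet prior is conjugate to the Multinomial likelihood: each posterior αⱼ = prior αⱼ + observed count nⱼ.
Posterior concentration: (22.35, 23.75, 46.86), total = 92.96.
Var[θ_j] = α_j(Σα−α_j)/((Σα)²(Σα+1)) = 46.86·46.10/(92.96²·93.96) = 0.002661.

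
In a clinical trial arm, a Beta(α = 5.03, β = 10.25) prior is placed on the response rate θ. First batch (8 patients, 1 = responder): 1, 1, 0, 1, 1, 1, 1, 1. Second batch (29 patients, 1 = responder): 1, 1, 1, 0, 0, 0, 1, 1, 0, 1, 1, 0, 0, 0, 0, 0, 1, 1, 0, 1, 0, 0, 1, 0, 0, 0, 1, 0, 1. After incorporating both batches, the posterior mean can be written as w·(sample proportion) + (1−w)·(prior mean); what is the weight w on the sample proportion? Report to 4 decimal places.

0.7077

The Beta prior is conjugate to a Binomial/Bernoulli likelihood; the update adds successes to α and failures to β.
Total number of patients: n = 8 + 29 = 37.
Posterior mean = (α₀+k)/(α₀+β₀+n) = [n/(α₀+β₀+n)]·(k/n) + [(α₀+β₀)/(α₀+β₀+n)]·α₀/(α₀+β₀), so only n and the prior enter the weight.
The weight on the data is w = n/(α₀+β₀+n) = 37/(5.03+10.25+37) = 37/52.28 = 0.7077.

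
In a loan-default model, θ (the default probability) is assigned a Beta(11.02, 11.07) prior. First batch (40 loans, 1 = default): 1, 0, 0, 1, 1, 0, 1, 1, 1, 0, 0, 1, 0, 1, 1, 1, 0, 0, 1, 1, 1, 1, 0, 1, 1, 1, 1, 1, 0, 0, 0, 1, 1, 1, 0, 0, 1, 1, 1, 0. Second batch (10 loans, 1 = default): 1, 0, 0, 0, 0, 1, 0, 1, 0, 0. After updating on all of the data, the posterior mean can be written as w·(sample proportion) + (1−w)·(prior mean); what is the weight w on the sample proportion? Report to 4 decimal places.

The Beta prior is conjugate to a Binomial/Bernoulli likelihood; the update adds successes to α and failures to β.
Total number of loans: n = 40 + 10 = 50.
Posterior mean = (α₀+k)/(α₀+β₀+n) = [n/(α₀+β₀+n)]·(k/n) + [(α₀+β₀)/(α₀+β₀+n)]·α₀/(α₀+β₀), so only n and the prior enter the weight.
The weight on the data is w = n/(α₀+β₀+n) = 50/(11.02+11.07+50) = 50/72.09 = 0.6936.

0.6936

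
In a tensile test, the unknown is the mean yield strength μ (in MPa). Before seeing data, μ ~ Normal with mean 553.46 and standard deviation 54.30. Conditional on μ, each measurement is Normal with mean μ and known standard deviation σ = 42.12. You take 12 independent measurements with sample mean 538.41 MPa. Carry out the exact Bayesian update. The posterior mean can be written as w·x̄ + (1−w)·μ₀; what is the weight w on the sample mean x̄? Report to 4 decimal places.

For Normal data with known variance σ², a Normal(μ₀, σ₀²) prior on μ is conjugate. Posterior precision = 1/σ₀² + n/σ²; posterior mean is the precision-weighted average of μ₀ and x̄.
σ₀² = 54.30² = 2948.49, σ² = 42.12² = 1774.0944. Prior precision 1/σ₀² = 1/2948.49; data precision n/σ² = 12/1774.0944.
w = (n/σ²)/(1/σ₀² + n/σ²) = n·σ₀²/(σ² + n·σ₀²) = 12·2948.49/(1774.0944 + 12·2948.49) = 35381.88/37155.9744 = 0.9523.

0.9523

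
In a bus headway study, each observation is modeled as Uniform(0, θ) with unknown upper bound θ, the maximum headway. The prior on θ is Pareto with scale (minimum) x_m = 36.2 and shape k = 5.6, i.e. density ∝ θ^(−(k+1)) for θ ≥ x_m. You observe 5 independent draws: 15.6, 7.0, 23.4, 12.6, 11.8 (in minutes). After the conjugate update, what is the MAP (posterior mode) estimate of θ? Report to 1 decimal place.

36.2

A Pareto(scale x_m, shape k) prior on the upper bound θ of Uniform(0, θ) is conjugate: posterior is Pareto(max(x_m, max xᵢ), k + n).
Sample maximum = 23.4; prior scale x_m = 36.2 → posterior scale = max = 36.2.
Posterior shape = 5.6 + 5 = 10.6.
The Pareto density is decreasing on [x_m, ∞), so the mode is x_m = 36.2.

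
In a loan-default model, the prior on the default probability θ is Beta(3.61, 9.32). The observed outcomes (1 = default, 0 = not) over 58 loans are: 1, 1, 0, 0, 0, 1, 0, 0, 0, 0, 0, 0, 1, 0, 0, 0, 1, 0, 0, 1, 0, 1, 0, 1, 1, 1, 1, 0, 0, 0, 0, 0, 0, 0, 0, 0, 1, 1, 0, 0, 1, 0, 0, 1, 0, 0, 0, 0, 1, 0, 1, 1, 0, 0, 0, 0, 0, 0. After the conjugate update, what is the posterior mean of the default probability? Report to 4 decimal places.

The Beta prior is conjugate to a Binomial/Bernoulli likelihood; the update adds successes to α and failures to β.
Posterior: Beta(α+k, β+n−k) = Beta(3.61+18, 9.32+40) = Beta(21.61, 49.32).
Posterior mean = α/(α+β) = 21.61/70.93 = 0.3047.

0.3047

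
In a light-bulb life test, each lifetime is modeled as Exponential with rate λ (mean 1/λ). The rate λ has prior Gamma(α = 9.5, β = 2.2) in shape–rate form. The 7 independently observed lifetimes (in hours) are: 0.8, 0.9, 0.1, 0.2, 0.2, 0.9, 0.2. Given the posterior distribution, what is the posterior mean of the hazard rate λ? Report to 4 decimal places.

With a Gamma(shape α, rate β) prior on the exponential rate λ, the posterior after n observations with total T = Σxᵢ is Gamma(α+n, β+T).
Sum of observations T = 3.3 hours; n = 7.
Posterior: Gamma(9.5+7, 2.2+3.3) = Gamma(16.5, 5.5).
Posterior mean of λ = α/β = 16.5/5.5 = 3.0000.

3.0000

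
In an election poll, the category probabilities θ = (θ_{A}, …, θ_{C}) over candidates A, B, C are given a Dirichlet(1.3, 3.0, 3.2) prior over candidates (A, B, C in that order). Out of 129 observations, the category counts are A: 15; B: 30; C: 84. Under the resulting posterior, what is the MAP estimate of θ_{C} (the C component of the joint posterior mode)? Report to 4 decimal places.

0.6457

The Dirichlet prior is conjugate to the Multinomial likelihood: each posterior αⱼ = prior αⱼ + observed count nⱼ.
Posterior concentration: (16.3, 33.0, 87.2), total = 136.5.
Joint mode component: (α_{C}−1)/(Σα−K) = 86.2/133.5 = 0.6457.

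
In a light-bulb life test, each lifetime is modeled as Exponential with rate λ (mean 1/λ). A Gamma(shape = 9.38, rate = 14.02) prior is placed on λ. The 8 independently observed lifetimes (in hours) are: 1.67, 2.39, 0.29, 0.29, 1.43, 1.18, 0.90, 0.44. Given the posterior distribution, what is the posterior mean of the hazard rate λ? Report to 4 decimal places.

With a Gamma(shape α, rate β) prior on the exponential rate λ, the posterior after n observations with total T = Σxᵢ is Gamma(α+n, β+T).
Sum of observations T = 8.59 hours; n = 8.
Posterior: Gamma(9.38+8, 14.02+8.59) = Gamma(17.38, 22.61).
Posterior mean of λ = α/β = 17.38/22.61 = 0.7687.

0.7687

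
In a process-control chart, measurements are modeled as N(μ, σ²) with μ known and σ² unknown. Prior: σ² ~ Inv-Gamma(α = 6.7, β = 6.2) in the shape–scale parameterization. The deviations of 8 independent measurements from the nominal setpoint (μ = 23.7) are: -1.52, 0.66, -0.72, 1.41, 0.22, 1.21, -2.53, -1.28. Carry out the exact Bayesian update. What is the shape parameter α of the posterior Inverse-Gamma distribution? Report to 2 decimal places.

10.70

With known mean μ and an Inverse-Gamma(α, β) prior on σ², the Normal likelihood is conjugate: posterior is Inv-Gamma(α + n/2, β + Σ(xᵢ−μ)²/2).
Σ(xᵢ−μ)² = (-1.52)² + (0.66)² + (-0.72)² + (1.41)² + (0.22)² + (1.21)² + (-2.53)² + (-1.28)² = 14.8043.
Posterior: Inv-Gamma(6.7 + 8/2, 6.2 + 14.8043/2) = Inv-Gamma(10.70, 13.60215).
Posterior α = 10.70.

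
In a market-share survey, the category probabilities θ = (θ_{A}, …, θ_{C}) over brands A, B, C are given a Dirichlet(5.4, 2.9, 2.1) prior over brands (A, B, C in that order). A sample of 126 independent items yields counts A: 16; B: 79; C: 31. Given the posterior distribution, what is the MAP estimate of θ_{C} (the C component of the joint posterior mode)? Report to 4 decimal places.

0.2406

The Dirichlet prior is conjugate to the Multinomial likelihood: each posterior αⱼ = prior αⱼ + observed count nⱼ.
Posterior concentration: (21.4, 81.9, 33.1), total = 136.4.
Joint mode component: (α_{C}−1)/(Σα−K) = 32.1/133.4 = 0.2406.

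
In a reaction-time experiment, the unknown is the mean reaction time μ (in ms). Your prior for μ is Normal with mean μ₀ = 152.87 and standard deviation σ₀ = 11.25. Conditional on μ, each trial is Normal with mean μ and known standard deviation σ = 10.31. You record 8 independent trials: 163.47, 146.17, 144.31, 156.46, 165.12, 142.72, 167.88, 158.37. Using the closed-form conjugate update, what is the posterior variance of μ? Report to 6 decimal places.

For Normal data with known variance σ², a Normal(μ₀, σ₀²) prior on μ is conjugate. Posterior precision = 1/σ₀² + n/σ²; posterior mean is the precision-weighted average of μ₀ and x̄.
σ₀² = 11.25² = 126.5625, σ² = 10.31² = 106.2961; σ² + n·σ₀² = 106.2961 + 8·126.5625 = 1118.7961.
Posterior precision = 1/σ₀² + n/σ² = 1/126.5625 + 8/106.2961 = (σ² + n·σ₀²)/(σ₀²σ²) = 1118.7961/(126.5625·106.2961); posterior variance σₙ² = σ₀²σ²/(σ² + n·σ₀²) = 126.5625·106.2961/1118.7961 = 12.024622.

12.024622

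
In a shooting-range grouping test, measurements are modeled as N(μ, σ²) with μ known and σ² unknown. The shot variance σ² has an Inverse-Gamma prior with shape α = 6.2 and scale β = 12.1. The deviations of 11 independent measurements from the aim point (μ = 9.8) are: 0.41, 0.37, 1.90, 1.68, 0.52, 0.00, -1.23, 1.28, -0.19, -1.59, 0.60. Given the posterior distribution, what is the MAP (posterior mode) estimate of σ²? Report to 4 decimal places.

With known mean μ and an Inverse-Gamma(α, β) prior on σ², the Normal likelihood is conjugate: posterior is Inv-Gamma(α + n/2, β + Σ(xᵢ−μ)²/2).
Σ(xᵢ−μ)² = (0.41)² + (0.37)² + (1.90)² + (1.68)² + (0.52)² + (0.00)² + (-1.23)² + (1.28)² + (-0.19)² + (-1.59)² + (0.60)² = 13.0833.
Posterior: Inv-Gamma(6.2 + 11/2, 12.1 + 13.0833/2) = Inv-Gamma(11.70, 18.64165).
Mode = β/(α+1) = 18.64165/12.70 = 1.4678.

1.4678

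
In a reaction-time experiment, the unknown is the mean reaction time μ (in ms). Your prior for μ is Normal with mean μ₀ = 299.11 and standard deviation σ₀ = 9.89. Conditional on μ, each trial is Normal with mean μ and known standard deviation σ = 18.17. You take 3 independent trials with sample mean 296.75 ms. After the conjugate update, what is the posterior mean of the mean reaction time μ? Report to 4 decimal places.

For Normal data with known variance σ², a Normal(μ₀, σ₀²) prior on μ is conjugate. Posterior precision = 1/σ₀² + n/σ²; posterior mean is the precision-weighted average of μ₀ and x̄.
n·x̄ = 3·296.75 = 890.25.
σ₀² = 9.89² = 97.8121, σ² = 18.17² = 330.1489; σ² + n·σ₀² = 330.1489 + 3·97.8121 = 623.5852.
Posterior mean = (μ₀/σ₀² + n·x̄/σ²)/(1/σ₀² + n/σ²) = (σ²·μ₀ + σ₀²·n·x̄)/(σ² + n·σ₀²) = (330.1489·299.11 + 97.8121·890.25)/623.5852 = 185828.059504/623.5852 = 297.9995.

297.9995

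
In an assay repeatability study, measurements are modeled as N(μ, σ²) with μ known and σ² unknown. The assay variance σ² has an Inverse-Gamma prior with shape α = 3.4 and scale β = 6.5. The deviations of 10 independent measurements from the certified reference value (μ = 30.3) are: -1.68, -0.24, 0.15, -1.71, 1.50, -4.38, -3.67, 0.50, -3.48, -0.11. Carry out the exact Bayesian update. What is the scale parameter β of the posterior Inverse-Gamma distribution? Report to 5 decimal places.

33.05120

With known mean μ and an Inverse-Gamma(α, β) prior on σ², the Normal likelihood is conjugate: posterior is Inv-Gamma(α + n/2, β + Σ(xᵢ−μ)²/2).
Σ(xᵢ−μ)² = (-1.68)² + (-0.24)² + (0.15)² + (-1.71)² + (1.50)² + (-4.38)² + (-3.67)² + (0.50)² + (-3.48)² + (-0.11)² = 53.1024.
Posterior: Inv-Gamma(3.4 + 10/2, 6.5 + 53.1024/2) = Inv-Gamma(8.40, 33.05120).
Posterior β = 33.05120.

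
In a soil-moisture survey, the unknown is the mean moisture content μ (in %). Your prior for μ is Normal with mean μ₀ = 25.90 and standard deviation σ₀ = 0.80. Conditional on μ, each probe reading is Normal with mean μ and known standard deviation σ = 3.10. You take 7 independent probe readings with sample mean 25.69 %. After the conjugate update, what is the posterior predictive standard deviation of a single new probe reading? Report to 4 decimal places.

For Normal data with known variance σ², a Normal(μ₀, σ₀²) prior on μ is conjugate. Posterior precision = 1/σ₀² + n/σ²; posterior mean is the precision-weighted average of μ₀ and x̄.
σ₀² = 0.80² = 0.64, σ² = 3.10² = 9.61; σ² + n·σ₀² = 9.61 + 7·0.64 = 14.09.
Posterior precision = 1/σ₀² + n/σ² = 1/0.64 + 7/9.61 = (σ² + n·σ₀²)/(σ₀²σ²) = 14.09/(0.64·9.61); posterior variance σₙ² = σ₀²σ²/(σ² + n·σ₀²) = 0.64·9.61/14.09 = 0.436508.
Predictive variance for one new observation = σₙ² + σ² = 0.64·9.61/14.09 + 9.61 = σ²·(σ₀² + 14.09)/14.09 = 9.61·14.73/14.09 = 10.046508; SD = √(9.61·14.73/14.09) = 3.1696.

3.1696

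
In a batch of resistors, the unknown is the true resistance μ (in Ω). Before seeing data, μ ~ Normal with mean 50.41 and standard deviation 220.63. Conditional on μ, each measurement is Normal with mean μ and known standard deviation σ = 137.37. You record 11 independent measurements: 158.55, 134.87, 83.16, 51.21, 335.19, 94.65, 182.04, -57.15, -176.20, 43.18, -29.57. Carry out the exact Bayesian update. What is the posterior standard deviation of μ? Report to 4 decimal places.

For Normal data with known variance σ², a Normal(μ₀, σ₀²) prior on μ is conjugate. Posterior precision = 1/σ₀² + n/σ²; posterior mean is the precision-weighted average of μ₀ and x̄.
σ₀² = 220.63² = 48677.5969, σ² = 137.37² = 18870.5169; σ² + n·σ₀² = 18870.5169 + 11·48677.5969 = 554324.0828.
Posterior precision = 1/σ₀² + n/σ² = 1/48677.5969 + 11/18870.5169 = (σ² + n·σ₀²)/(σ₀²σ²) = 554324.0828/(48677.5969·18870.5169); posterior variance σₙ² = σ₀²σ²/(σ² + n·σ₀²) = 48677.5969·18870.5169/554324.0828 = 1657.101763.
Posterior SD = √σₙ² = √(48677.5969·18870.5169/554324.0828) = 40.7075.

40.7075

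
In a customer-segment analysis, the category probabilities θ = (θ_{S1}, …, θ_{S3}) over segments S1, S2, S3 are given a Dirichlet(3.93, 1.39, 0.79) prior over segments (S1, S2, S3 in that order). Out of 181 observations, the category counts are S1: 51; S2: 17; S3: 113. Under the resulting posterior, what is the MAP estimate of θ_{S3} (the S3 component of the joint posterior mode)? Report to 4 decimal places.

0.6126

The Dirichlet prior is conjugate to the Multinomial likelihood: each posterior αⱼ = prior αⱼ + observed count nⱼ.
Posterior concentration: (54.93, 18.39, 113.79), total = 187.11.
Joint mode component: (α_{S3}−1)/(Σα−K) = 112.79/184.11 = 0.6126.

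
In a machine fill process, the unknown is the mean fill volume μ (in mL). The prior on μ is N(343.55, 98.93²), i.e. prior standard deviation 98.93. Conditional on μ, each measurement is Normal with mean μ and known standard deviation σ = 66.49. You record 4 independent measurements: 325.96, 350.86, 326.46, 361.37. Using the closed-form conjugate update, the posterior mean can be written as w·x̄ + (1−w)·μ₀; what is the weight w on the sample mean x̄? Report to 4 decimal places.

For Normal data with known variance σ², a Normal(μ₀, σ₀²) prior on μ is conjugate. Posterior precision = 1/σ₀² + n/σ²; posterior mean is the precision-weighted average of μ₀ and x̄.
σ₀² = 98.93² = 9787.1449, σ² = 66.49² = 4420.9201. Prior precision 1/σ₀² = 1/9787.1449; data precision n/σ² = 4/4420.9201.
w = (n/σ²)/(1/σ₀² + n/σ²) = n·σ₀²/(σ² + n·σ₀²) = 4·9787.1449/(4420.9201 + 4·9787.1449) = 39148.5796/43569.4997 = 0.8985.

0.8985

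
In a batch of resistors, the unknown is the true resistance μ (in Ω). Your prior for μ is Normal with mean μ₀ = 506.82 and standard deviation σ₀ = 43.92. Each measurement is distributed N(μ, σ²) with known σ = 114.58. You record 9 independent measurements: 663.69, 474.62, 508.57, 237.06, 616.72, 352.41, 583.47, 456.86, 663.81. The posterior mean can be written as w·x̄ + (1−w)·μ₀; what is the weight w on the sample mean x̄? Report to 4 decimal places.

0.5694

For Normal data with known variance σ², a Normal(μ₀, σ₀²) prior on μ is conjugate. Posterior precision = 1/σ₀² + n/σ²; posterior mean is the precision-weighted average of μ₀ and x̄.
σ₀² = 43.92² = 1928.9664, σ² = 114.58² = 13128.5764. Prior precision 1/σ₀² = 1/1928.9664; data precision n/σ² = 9/13128.5764.
w = (n/σ²)/(1/σ₀² + n/σ²) = n·σ₀²/(σ² + n·σ₀²) = 9·1928.9664/(13128.5764 + 9·1928.9664) = 17360.6976/30489.274 = 0.5694.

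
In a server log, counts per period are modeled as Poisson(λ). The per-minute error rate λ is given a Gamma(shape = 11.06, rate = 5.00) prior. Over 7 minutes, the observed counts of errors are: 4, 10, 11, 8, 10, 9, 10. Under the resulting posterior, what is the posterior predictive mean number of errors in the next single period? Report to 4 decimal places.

With a Gamma(shape α, rate β) prior, the Poisson likelihood is conjugate: the posterior is Gamma(α + ΣXᵢ, β + n).
Sum of counts S = 62 over n = 7 minutes.
Posterior: Gamma(α+S, β+n) = Gamma(11.06+62, 5.00+7) = Gamma(73.06, 12.00).
The predictive distribution for one future period is NegBinom with mean α/β = 6.0883.

6.0883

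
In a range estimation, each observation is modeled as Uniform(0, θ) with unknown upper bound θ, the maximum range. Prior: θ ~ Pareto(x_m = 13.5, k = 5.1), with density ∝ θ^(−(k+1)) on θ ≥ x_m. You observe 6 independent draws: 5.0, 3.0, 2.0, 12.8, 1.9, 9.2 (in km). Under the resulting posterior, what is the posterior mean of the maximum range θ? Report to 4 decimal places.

A Pareto(scale x_m, shape k) prior on the upper bound θ of Uniform(0, θ) is conjugate: posterior is Pareto(max(x_m, max xᵢ), k + n).
Sample maximum = 12.8; prior scale x_m = 13.5 → posterior scale = max = 13.5.
Posterior shape = 5.1 + 6 = 11.1.
E[θ|data] = k·x_m/(k−1) = 11.1·13.5/10.1 = 14.8366.

14.8366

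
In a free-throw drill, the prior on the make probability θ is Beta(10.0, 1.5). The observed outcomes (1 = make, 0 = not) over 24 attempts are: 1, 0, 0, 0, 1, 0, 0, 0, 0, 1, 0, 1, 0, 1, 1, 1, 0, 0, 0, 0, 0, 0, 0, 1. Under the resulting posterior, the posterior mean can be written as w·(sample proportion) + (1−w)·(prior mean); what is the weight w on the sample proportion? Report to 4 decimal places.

0.6761

The Beta prior is conjugate to a Binomial/Bernoulli likelihood; the update adds successes to α and failures to β.
Posterior mean = (α₀+k)/(α₀+β₀+n) = [n/(α₀+β₀+n)]·(k/n) + [(α₀+β₀)/(α₀+β₀+n)]·α₀/(α₀+β₀), so only n and the prior enter the weight.
The weight on the data is w = n/(α₀+β₀+n) = 24/(10.0+1.5+24) = 24/35.5 = 0.6761.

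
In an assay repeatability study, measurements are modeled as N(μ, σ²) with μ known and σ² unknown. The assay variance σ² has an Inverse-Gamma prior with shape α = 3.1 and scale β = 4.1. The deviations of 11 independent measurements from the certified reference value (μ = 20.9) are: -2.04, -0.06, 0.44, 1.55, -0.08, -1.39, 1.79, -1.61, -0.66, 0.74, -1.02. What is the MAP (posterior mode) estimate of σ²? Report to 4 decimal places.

With known mean μ and an Inverse-Gamma(α, β) prior on σ², the Normal likelihood is conjugate: posterior is Inv-Gamma(α + n/2, β + Σ(xᵢ−μ)²/2).
Σ(xᵢ−μ)² = (-2.04)² + (-0.06)² + (0.44)² + (1.55)² + (-0.08)² + (-1.39)² + (1.79)² + (-1.61)² + (-0.66)² + (0.74)² + (-1.02)² = 16.5196.
Posterior: Inv-Gamma(3.1 + 11/2, 4.1 + 16.5196/2) = Inv-Gamma(8.60, 12.35980).
Mode = β/(α+1) = 12.35980/9.60 = 1.2875.

1.2875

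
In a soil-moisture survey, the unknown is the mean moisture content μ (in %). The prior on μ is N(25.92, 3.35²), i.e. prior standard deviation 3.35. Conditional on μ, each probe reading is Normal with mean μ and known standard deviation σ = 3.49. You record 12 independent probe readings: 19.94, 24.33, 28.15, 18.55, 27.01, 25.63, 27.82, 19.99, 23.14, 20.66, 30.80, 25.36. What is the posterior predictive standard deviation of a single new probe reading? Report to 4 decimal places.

3.6209

For Normal data with known variance σ², a Normal(μ₀, σ₀²) prior on μ is conjugate. Posterior precision = 1/σ₀² + n/σ²; posterior mean is the precision-weighted average of μ₀ and x̄.
σ₀² = 3.35² = 11.2225, σ² = 3.49² = 12.1801; σ² + n·σ₀² = 12.1801 + 12·11.2225 = 146.8501.
Posterior precision = 1/σ₀² + n/σ² = 1/11.2225 + 12/12.1801 = (σ² + n·σ₀²)/(σ₀²σ²) = 146.8501/(11.2225·12.1801); posterior variance σₙ² = σ₀²σ²/(σ² + n·σ₀²) = 11.2225·12.1801/146.8501 = 0.930821.
Predictive variance for one new observation = σₙ² + σ² = 11.2225·12.1801/146.8501 + 12.1801 = σ²·(σ₀² + 146.8501)/146.8501 = 12.1801·158.0726/146.8501 = 13.110921; SD = √(12.1801·158.0726/146.8501) = 3.6209.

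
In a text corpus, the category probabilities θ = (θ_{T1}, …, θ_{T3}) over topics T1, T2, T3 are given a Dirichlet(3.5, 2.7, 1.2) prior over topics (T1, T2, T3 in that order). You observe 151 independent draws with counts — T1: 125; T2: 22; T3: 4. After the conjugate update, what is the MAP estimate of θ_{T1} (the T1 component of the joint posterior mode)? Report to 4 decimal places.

The Dirichlet prior is conjugate to the Multinomial likelihood: each posterior αⱼ = prior αⱼ + observed count nⱼ.
Posterior concentration: (128.5, 24.7, 5.2), total = 158.4.
Joint mode component: (α_{T1}−1)/(Σα−K) = 127.5/155.4 = 0.8205.

0.8205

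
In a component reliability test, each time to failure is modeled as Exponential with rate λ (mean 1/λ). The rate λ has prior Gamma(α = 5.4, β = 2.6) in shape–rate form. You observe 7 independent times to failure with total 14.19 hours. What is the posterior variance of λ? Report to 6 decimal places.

With a Gamma(shape α, rate β) prior on the exponential rate λ, the posterior after n observations with total T = Σxᵢ is Gamma(α+n, β+T).
Posterior: Gamma(5.4+7, 2.6+14.19) = Gamma(12.4, 16.79).
Var = α/β² = 0.043987.

0.043987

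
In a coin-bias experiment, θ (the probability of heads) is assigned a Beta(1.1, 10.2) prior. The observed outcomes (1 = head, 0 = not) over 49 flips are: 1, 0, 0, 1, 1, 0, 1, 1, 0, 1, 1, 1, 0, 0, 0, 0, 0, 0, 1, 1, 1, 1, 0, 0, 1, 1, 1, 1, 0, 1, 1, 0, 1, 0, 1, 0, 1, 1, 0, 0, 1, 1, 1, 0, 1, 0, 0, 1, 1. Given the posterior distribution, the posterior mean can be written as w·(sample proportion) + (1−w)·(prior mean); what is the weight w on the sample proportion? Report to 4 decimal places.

0.8126

The Beta prior is conjugate to a Binomial/Bernoulli likelihood; the update adds successes to α and failures to β.
Posterior mean = (α₀+k)/(α₀+β₀+n) = [n/(α₀+β₀+n)]·(k/n) + [(α₀+β₀)/(α₀+β₀+n)]·α₀/(α₀+β₀), so only n and the prior enter the weight.
The weight on the data is w = n/(α₀+β₀+n) = 49/(1.1+10.2+49) = 49/60.3 = 0.8126.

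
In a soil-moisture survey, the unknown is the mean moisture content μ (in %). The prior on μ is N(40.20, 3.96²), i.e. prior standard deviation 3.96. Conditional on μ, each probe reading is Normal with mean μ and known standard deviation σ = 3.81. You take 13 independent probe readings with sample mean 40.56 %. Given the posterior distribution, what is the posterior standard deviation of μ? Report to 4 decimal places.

1.0210

For Normal data with known variance σ², a Normal(μ₀, σ₀²) prior on μ is conjugate. Posterior precision = 1/σ₀² + n/σ²; posterior mean is the precision-weighted average of μ₀ and x̄.
σ₀² = 3.96² = 15.6816, σ² = 3.81² = 14.5161; σ² + n·σ₀² = 14.5161 + 13·15.6816 = 218.3769.
Posterior precision = 1/σ₀² + n/σ² = 1/15.6816 + 13/14.5161 = (σ² + n·σ₀²)/(σ₀²σ²) = 218.3769/(15.6816·14.5161); posterior variance σₙ² = σ₀²σ²/(σ² + n·σ₀²) = 15.6816·14.5161/218.3769 = 1.042398.
Posterior SD = √σₙ² = √(15.6816·14.5161/218.3769) = 1.0210.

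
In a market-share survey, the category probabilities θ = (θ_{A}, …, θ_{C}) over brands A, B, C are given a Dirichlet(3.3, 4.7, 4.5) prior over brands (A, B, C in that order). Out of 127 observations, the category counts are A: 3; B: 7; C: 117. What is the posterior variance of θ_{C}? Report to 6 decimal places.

0.000800

The Dirichlet prior is conjugate to the Multinomial likelihood: each posterior αⱼ = prior αⱼ + observed count nⱼ.
Posterior concentration: (6.3, 11.7, 121.5), total = 139.5.
Var[θ_j] = α_j(Σα−α_j)/((Σα)²(Σα+1)) = 121.5·18.0/(139.5²·140.5) = 0.000800.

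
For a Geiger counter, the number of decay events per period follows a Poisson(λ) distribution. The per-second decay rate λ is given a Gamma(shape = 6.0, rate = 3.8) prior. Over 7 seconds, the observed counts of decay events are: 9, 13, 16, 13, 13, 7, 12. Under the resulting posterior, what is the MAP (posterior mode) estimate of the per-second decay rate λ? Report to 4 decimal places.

8.1481

With a Gamma(shape α, rate β) prior, the Poisson likelihood is conjugate: the posterior is Gamma(α + ΣXᵢ, β + n).
Sum of counts S = 83 over n = 7 seconds.
Posterior: Gamma(α+S, β+n) = Gamma(6.0+83, 3.8+7) = Gamma(89.0, 10.8).
Mode of Gamma(α,β) for α≥1 is (α−1)/β = 88.0/10.8 = 8.1481.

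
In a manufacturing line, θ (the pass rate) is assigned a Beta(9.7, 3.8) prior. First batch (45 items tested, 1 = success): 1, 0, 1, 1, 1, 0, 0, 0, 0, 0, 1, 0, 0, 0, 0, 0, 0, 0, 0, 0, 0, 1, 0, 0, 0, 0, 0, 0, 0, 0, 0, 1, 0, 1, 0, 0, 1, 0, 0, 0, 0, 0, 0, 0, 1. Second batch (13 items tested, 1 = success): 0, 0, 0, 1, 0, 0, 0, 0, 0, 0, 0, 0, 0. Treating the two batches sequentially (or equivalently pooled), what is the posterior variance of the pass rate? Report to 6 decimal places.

The Beta prior is conjugate to a Binomial/Bernoulli likelihood; the update adds successes to α and failures to β.
After batch 1: Beta(9.7+10, 3.8+35) = Beta(19.7, 38.8).
After batch 2: Beta(19.7+1, 38.8+12) = Beta(20.7, 50.8).
Var = αβ/((α+β)²(α+β+1)) = 20.7·50.8/(71.5²·72.5) = 0.002837.

0.002837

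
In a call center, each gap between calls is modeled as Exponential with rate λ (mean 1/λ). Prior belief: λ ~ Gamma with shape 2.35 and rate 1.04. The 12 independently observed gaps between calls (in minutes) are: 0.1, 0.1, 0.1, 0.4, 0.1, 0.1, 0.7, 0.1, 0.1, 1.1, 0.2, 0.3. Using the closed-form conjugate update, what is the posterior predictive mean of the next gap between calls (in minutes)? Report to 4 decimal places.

With a Gamma(shape α, rate β) prior on the exponential rate λ, the posterior after n observations with total T = Σxᵢ is Gamma(α+n, β+T).
Sum of observations T = 3.4 minutes; n = 12.
Posterior: Gamma(2.35+12, 1.04+3.4) = Gamma(14.35, 4.44).
The predictive distribution for the next observation is Lomax; its mean is β/(α−1) = 4.44/13.35 = 0.3326.

0.3326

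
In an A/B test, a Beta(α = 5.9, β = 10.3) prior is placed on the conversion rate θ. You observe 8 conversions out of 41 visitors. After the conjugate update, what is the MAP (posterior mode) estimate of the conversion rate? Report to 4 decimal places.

0.2337

The Beta prior is conjugate to a Binomial/Bernoulli likelihood; the update adds successes to α and failures to β.
Posterior: Beta(α+k, β+n−k) = Beta(5.9+8, 10.3+33) = Beta(13.9, 43.3).
Mode of Beta(a,b) for a,b>1 is (a−1)/(a+b−2) = 12.9/55.2 = 0.2337.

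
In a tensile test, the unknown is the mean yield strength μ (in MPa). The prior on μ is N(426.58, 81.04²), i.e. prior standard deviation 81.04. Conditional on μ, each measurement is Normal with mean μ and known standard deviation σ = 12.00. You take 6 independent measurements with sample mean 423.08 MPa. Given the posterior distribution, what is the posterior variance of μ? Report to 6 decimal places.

For Normal data with known variance σ², a Normal(μ₀, σ₀²) prior on μ is conjugate. Posterior precision = 1/σ₀² + n/σ²; posterior mean is the precision-weighted average of μ₀ and x̄.
σ₀² = 81.04² = 6567.4816, σ² = 12.00² = 144; σ² + n·σ₀² = 144 + 6·6567.4816 = 39548.8896.
Posterior precision = 1/σ₀² + n/σ² = 1/6567.4816 + 6/144 = (σ² + n·σ₀²)/(σ₀²σ²) = 39548.8896/(6567.4816·144); posterior variance σₙ² = σ₀²σ²/(σ² + n·σ₀²) = 6567.4816·144/39548.8896 = 23.912614.

23.912614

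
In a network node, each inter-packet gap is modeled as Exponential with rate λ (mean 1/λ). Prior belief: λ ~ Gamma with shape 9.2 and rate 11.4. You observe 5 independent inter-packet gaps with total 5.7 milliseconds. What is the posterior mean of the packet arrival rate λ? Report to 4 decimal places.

0.8304

With a Gamma(shape α, rate β) prior on the exponential rate λ, the posterior after n observations with total T = Σxᵢ is Gamma(α+n, β+T).
Posterior: Gamma(9.2+5, 11.4+5.7) = Gamma(14.2, 17.1).
Posterior mean of λ = α/β = 14.2/17.1 = 0.8304.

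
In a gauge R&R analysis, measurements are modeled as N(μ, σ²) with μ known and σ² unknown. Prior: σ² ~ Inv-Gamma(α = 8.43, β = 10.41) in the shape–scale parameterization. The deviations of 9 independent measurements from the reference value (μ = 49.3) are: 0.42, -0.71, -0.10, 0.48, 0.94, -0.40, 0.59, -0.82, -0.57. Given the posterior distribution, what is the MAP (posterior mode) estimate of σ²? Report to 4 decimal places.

0.8661

With known mean μ and an Inverse-Gamma(α, β) prior on σ², the Normal likelihood is conjugate: posterior is Inv-Gamma(α + n/2, β + Σ(xᵢ−μ)²/2).
Σ(xᵢ−μ)² = (0.42)² + (-0.71)² + (-0.10)² + (0.48)² + (0.94)² + (-0.40)² + (0.59)² + (-0.82)² + (-0.57)² = 3.3099.
Posterior: Inv-Gamma(8.43 + 9/2, 10.41 + 3.3099/2) = Inv-Gamma(12.93, 12.06495).
Mode = β/(α+1) = 12.06495/13.93 = 0.8661.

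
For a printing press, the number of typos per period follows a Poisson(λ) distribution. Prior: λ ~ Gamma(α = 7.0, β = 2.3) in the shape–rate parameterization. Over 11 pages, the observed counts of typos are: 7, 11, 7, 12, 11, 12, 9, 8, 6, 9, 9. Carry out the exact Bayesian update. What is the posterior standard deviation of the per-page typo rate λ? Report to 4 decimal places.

0.7814

With a Gamma(shape α, rate β) prior, the Poisson likelihood is conjugate: the posterior is Gamma(α + ΣXᵢ, β + n).
Sum of counts S = 101 over n = 11 pages.
Posterior: Gamma(α+S, β+n) = Gamma(7.0+101, 2.3+11) = Gamma(108.0, 13.3).
SD = √α/β = √108.0/13.3 = 0.7814.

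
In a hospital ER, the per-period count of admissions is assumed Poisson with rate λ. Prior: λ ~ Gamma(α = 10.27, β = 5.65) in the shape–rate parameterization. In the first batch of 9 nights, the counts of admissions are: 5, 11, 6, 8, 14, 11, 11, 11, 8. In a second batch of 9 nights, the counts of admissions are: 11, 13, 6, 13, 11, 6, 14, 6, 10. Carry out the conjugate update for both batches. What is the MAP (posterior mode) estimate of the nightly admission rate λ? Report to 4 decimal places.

7.7915

With a Gamma(shape α, rate β) prior, the Poisson likelihood is conjugate: the posterior is Gamma(α + ΣXᵢ, β + n).
Batch 1: sum of counts S = 85 over n = 9 nights.
After batch 1: Gamma(α+S, β+n) = Gamma(10.27+85, 5.65+9) = Gamma(95.27, 14.65).
Batch 2: sum of counts S = 90 over n = 9 nights.
After batch 2: Gamma(α+S, β+n) = Gamma(95.27+90, 14.65+9) = Gamma(185.27, 23.65).
Mode of Gamma(α,β) for α≥1 is (α−1)/β = 184.27/23.65 = 7.7915.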